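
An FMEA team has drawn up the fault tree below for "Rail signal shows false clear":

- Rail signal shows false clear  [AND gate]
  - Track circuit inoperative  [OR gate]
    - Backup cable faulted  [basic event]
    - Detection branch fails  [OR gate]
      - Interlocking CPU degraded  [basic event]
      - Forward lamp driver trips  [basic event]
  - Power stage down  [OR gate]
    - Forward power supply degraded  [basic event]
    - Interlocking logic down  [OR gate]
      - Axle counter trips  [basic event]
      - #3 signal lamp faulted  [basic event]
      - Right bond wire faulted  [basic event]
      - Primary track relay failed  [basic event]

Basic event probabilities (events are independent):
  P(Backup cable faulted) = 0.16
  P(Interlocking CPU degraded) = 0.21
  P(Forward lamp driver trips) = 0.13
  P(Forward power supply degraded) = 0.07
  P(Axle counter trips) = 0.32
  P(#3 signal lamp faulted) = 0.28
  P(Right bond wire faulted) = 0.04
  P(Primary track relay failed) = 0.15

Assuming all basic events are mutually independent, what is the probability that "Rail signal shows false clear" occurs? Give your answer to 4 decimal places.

P(Detection branch fails) [OR] = 1 − (1−0.21) × (1−0.13) = 0.312700
P(Track circuit inoperative) [OR] = 1 − (1−0.16) × (1−0.312700) = 0.422668
P(Interlocking logic down) [OR] = 1 − (1−0.32) × (1−0.28) × (1−0.04) × (1−0.15) = 0.600486
P(Power stage down) [OR] = 1 − (1−0.07) × (1−0.600486) = 0.628452
P(Rail signal shows false clear) [AND] = 0.422668 × 0.628452 = 0.265627
Rounded to 4 decimal places: P(Rail signal shows false clear) ≈ 0.2656.

0.2656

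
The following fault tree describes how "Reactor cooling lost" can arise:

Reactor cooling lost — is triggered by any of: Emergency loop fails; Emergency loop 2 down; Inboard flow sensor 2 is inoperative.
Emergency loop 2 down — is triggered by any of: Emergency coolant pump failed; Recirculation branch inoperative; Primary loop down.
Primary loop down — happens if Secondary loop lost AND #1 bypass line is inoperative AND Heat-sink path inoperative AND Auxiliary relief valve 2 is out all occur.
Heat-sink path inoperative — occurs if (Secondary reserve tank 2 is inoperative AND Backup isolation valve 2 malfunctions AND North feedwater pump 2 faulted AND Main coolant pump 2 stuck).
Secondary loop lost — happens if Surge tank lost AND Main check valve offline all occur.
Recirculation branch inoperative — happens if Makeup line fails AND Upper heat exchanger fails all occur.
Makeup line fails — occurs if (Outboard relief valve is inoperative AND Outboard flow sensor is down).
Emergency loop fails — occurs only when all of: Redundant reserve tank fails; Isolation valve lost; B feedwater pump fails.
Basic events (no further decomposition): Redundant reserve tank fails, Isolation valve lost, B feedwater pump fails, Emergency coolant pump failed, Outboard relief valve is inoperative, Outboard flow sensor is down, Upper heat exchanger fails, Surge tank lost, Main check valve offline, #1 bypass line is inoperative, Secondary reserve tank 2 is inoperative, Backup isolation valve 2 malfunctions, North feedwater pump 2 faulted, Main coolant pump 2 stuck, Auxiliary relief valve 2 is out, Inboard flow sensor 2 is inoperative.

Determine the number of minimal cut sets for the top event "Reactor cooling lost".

5

Emergency loop fails [AND]: one cut set from each child combined → 1 × 1 × 1 = 1 cut set(s).
Makeup line fails [AND]: one cut set from each child combined → 1 × 1 = 1 cut set(s).
Recirculation branch inoperative [AND]: one cut set from each child combined → 1 × 1 = 1 cut set(s).
Secondary loop lost [AND]: one cut set from each child combined → 1 × 1 = 1 cut set(s).
Heat-sink path inoperative [AND]: one cut set from each child combined → 1 × 1 × 1 × 1 = 1 cut set(s).
Primary loop down [AND]: one cut set from each child combined → 1 × 1 × 1 × 1 = 1 cut set(s).
Emergency loop 2 down [OR]: union of children's cut sets → 3 cut set(s).
Reactor cooling lost [OR]: union of children's cut sets → 5 cut set(s).
Minimal cut sets: {B feedwater pump fails, Isolation valve lost, Redundant reserve tank fails}; {Emergency coolant pump failed}; {Outboard flow sensor is down, Outboard relief valve is inoperative, Upper heat exchanger fails}; {#1 bypass line is inoperative, Auxiliary relief valve 2 is out, Backup isolation valve 2 malfunctions, Main check valve offline, Main coolant pump 2 stuck, North feedwater pump 2 faulted, Secondary reserve tank 2 is inoperative, Surge tank lost}; {Inboard flow sensor 2 is inoperative}.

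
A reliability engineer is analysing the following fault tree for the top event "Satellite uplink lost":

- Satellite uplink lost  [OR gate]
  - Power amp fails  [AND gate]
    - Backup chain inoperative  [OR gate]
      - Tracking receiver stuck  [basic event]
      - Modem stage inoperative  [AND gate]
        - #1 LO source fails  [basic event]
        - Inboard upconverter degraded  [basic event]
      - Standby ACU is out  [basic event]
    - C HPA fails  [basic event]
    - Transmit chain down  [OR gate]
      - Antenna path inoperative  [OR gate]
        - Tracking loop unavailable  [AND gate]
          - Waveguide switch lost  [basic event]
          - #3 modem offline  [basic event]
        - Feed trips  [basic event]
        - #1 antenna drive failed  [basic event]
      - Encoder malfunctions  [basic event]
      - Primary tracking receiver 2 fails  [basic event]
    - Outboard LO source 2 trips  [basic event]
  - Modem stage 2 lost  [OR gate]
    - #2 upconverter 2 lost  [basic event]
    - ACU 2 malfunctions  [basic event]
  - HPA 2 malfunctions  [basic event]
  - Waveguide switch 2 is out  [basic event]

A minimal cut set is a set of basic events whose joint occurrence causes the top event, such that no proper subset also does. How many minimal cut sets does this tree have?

Modem stage inoperative [AND]: one cut set from each child combined → 1 × 1 = 1 cut set(s).
Backup chain inoperative [OR]: union of children's cut sets → 3 cut set(s).
Tracking loop unavailable [AND]: one cut set from each child combined → 1 × 1 = 1 cut set(s).
Antenna path inoperative [OR]: union of children's cut sets → 3 cut set(s).
Transmit chain down [OR]: union of children's cut sets → 5 cut set(s).
Power amp fails [AND]: one cut set from each child combined → 3 × 1 × 5 × 1 = 15 cut set(s).
Modem stage 2 lost [OR]: union of children's cut sets → 2 cut set(s).
Satellite uplink lost [OR]: union of children's cut sets → 19 cut set(s).

19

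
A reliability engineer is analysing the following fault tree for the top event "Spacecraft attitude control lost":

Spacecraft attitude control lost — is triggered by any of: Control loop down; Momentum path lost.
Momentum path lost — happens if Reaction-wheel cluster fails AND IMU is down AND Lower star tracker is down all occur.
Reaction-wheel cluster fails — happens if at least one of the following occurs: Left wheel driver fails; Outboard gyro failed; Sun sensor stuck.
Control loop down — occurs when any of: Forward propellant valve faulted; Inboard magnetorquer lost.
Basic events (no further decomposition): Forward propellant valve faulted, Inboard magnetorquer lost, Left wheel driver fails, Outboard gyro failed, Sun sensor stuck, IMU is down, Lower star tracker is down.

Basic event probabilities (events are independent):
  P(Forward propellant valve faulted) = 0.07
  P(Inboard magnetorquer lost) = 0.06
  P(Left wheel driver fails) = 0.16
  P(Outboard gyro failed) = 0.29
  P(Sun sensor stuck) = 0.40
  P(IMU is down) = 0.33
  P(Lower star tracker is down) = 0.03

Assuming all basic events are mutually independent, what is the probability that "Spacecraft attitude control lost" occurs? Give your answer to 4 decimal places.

P(Control loop down) [OR] = 1 − (1−0.07) × (1−0.06) = 0.125800
P(Reaction-wheel cluster fails) [OR] = 1 − (1−0.16) × (1−0.29) × (1−0.40) = 0.642160
P(Momentum path lost) [AND] = 0.642160 × 0.33 × 0.03 = 0.006357
P(Spacecraft attitude control lost) [OR] = 1 − (1−0.125800) × (1−0.006357) = 0.131357
Rounded to 4 decimal places: P(Spacecraft attitude control lost) ≈ 0.1314.

0.1314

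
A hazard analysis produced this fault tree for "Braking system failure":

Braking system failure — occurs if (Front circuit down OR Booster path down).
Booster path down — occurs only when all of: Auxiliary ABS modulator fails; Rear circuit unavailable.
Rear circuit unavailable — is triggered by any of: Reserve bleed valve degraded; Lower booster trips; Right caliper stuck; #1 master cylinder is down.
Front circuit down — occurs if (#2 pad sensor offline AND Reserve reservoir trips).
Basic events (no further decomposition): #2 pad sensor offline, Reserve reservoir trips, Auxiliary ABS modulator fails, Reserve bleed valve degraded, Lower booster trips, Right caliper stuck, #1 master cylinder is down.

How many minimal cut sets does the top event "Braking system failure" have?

Front circuit down [AND]: one cut set from each child combined → 1 × 1 = 1 cut set(s).
Rear circuit unavailable [OR]: union of children's cut sets → 4 cut set(s).
Booster path down [AND]: one cut set from each child combined → 1 × 4 = 4 cut set(s).
Braking system failure [OR]: union of children's cut sets → 5 cut set(s).
Minimal cut sets: {#2 pad sensor offline, Reserve reservoir trips}; {Auxiliary ABS modulator fails, Reserve bleed valve degraded}; {Auxiliary ABS modulator fails, Lower booster trips}; {Auxiliary ABS modulator fails, Right caliper stuck}; {#1 master cylinder is down, Auxiliary ABS modulator fails}.

5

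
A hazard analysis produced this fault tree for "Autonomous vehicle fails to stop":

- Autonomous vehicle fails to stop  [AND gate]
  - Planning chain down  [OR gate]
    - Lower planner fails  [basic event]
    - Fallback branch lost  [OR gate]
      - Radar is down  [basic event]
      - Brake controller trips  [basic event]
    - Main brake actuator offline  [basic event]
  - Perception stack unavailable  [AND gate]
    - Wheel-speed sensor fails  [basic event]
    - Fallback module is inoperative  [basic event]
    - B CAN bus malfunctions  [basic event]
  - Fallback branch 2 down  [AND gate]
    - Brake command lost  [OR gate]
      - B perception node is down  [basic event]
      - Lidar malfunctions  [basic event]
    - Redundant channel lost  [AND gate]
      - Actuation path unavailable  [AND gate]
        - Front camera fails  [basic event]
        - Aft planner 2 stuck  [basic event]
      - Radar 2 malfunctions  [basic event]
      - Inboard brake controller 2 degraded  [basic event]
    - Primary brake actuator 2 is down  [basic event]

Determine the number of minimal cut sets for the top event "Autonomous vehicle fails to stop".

8

Fallback branch lost [OR]: union of children's cut sets → 2 cut set(s).
Planning chain down [OR]: union of children's cut sets → 4 cut set(s).
Perception stack unavailable [AND]: one cut set from each child combined → 1 × 1 × 1 = 1 cut set(s).
Brake command lost [OR]: union of children's cut sets → 2 cut set(s).
Actuation path unavailable [AND]: one cut set from each child combined → 1 × 1 = 1 cut set(s).
Redundant channel lost [AND]: one cut set from each child combined → 1 × 1 × 1 = 1 cut set(s).
Fallback branch 2 down [AND]: one cut set from each child combined → 2 × 1 × 1 = 2 cut set(s).
Autonomous vehicle fails to stop [AND]: one cut set from each child combined → 4 × 1 × 2 = 8 cut set(s).
Minimal cut sets: {Aft planner 2 stuck, B CAN bus malfunctions, B perception node is down, Fallback module is inoperative, Front camera fails, Inboard brake controller 2 degraded, Lower planner fails, Primary brake actuator 2 is down, Radar 2 malfunctions, Wheel-speed sensor fails}; {Aft planner 2 stuck, B CAN bus malfunctions, Fallback module is inoperative, Front camera fails, Inboard brake controller 2 degraded, Lidar malfunctions, Lower planner fails, Primary brake actuator 2 is down, Radar 2 malfunctions, Wheel-speed sensor fails}; {Aft planner 2 stuck, B CAN bus malfunctions, B perception node is down, Fallback module is inoperative, Front camera fails, Inboard brake controller 2 degraded, Primary brake actuator 2 is down, Radar 2 malfunctions, Radar is down, Wheel-speed sensor fails}; {Aft planner 2 stuck, B CAN bus malfunctions, Fallback module is inoperative, Front camera fails, Inboard brake controller 2 degraded, Lidar malfunctions, Primary brake actuator 2 is down, Radar 2 malfunctions, Radar is down, Wheel-speed sensor fails}; {Aft planner 2 stuck, B CAN bus malfunctions, B perception node is down, Brake controller trips, Fallback module is inoperative, Front camera fails, Inboard brake controller 2 degraded, Primary brake actuator 2 is down, Radar 2 malfunctions, Wheel-speed sensor fails}; {Aft planner 2 stuck, B CAN bus malfunctions, Brake controller trips, Fallback module is inoperative, Front camera fails, Inboard brake controller 2 degraded, Lidar malfunctions, Primary brake actuator 2 is down, Radar 2 malfunctions, Wheel-speed sensor fails}; {Aft planner 2 stuck, B CAN bus malfunctions, B perception node is down, Fallback module is inoperative, Front camera fails, Inboard brake controller 2 degraded, Main brake actuator offline, Primary brake actuator 2 is down, Radar 2 malfunctions, Wheel-speed sensor fails}; {Aft planner 2 stuck, B CAN bus malfunctions, Fallback module is inoperative, Front camera fails, Inboard brake controller 2 degraded, Lidar malfunctions, Main brake actuator offline, Primary brake actuator 2 is down, Radar 2 malfunctions, Wheel-speed sensor fails}.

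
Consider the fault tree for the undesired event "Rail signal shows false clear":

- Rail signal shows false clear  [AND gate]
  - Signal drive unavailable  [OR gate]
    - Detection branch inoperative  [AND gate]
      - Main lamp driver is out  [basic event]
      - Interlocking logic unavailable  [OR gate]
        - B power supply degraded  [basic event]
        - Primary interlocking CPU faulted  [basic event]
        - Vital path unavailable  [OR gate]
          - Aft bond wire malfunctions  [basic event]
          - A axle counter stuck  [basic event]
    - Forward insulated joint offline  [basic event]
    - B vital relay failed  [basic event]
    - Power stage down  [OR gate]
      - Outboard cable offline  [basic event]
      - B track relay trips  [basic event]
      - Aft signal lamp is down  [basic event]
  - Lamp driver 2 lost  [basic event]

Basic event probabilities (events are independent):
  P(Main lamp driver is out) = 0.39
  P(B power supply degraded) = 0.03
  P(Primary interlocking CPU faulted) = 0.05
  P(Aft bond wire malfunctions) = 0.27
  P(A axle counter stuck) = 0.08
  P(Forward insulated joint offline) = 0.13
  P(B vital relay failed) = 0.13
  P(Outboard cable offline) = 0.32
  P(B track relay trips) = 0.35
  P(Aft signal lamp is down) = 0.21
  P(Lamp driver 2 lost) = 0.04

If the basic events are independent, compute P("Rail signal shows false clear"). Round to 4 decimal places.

0.0310

P(Vital path unavailable) [OR] = 1 − (1−0.27) × (1−0.08) = 0.328400
P(Interlocking logic unavailable) [OR] = 1 − (1−0.03) × (1−0.05) × (1−0.328400) = 0.381121
P(Detection branch inoperative) [AND] = 0.39 × 0.381121 = 0.148637
P(Power stage down) [OR] = 1 − (1−0.32) × (1−0.35) × (1−0.21) = 0.650820
P(Signal drive unavailable) [OR] = 1 − (1−0.148637) × (1−0.13) × (1−0.13) × (1−0.650820) = 0.774990
P(Rail signal shows false clear) [AND] = 0.774990 × 0.04 = 0.031000
Rounded to 4 decimal places: P(Rail signal shows false clear) ≈ 0.0310.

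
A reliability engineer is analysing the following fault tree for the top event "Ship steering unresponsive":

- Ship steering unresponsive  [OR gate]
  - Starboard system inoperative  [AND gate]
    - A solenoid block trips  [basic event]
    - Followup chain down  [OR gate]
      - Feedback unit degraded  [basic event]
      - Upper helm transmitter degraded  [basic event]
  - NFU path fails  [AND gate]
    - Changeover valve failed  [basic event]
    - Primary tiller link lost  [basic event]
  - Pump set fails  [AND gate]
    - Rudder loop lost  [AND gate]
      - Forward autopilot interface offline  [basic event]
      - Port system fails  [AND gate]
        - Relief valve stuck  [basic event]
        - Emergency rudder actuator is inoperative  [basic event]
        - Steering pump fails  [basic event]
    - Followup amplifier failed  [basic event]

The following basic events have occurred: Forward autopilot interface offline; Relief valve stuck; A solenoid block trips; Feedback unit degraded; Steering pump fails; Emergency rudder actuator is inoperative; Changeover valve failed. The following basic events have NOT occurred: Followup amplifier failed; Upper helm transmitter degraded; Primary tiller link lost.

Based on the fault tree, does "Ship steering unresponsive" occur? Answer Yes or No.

Followup chain down [OR]: Feedback unit degraded=occurs, Upper helm transmitter degraded=not → at least one input occurs → occurs.
Starboard system inoperative [AND]: A solenoid block trips=occurs, Followup chain down=occurs → all inputs occur → occurs.
NFU path fails [AND]: Changeover valve failed=occurs, Primary tiller link lost=not → not all inputs occur → does not occur.
Port system fails [AND]: Relief valve stuck=occurs, Emergency rudder actuator is inoperative=occurs, Steering pump fails=occurs → all inputs occur → occurs.
Rudder loop lost [AND]: Forward autopilot interface offline=occurs, Port system fails=occurs → all inputs occur → occurs.
Pump set fails [AND]: Rudder loop lost=occurs, Followup amplifier failed=not → not all inputs occur → does not occur.
Ship steering unresponsive [OR]: Starboard system inoperative=occurs, NFU path fails=not, Pump set fails=not → at least one input occurs → occurs.

Yes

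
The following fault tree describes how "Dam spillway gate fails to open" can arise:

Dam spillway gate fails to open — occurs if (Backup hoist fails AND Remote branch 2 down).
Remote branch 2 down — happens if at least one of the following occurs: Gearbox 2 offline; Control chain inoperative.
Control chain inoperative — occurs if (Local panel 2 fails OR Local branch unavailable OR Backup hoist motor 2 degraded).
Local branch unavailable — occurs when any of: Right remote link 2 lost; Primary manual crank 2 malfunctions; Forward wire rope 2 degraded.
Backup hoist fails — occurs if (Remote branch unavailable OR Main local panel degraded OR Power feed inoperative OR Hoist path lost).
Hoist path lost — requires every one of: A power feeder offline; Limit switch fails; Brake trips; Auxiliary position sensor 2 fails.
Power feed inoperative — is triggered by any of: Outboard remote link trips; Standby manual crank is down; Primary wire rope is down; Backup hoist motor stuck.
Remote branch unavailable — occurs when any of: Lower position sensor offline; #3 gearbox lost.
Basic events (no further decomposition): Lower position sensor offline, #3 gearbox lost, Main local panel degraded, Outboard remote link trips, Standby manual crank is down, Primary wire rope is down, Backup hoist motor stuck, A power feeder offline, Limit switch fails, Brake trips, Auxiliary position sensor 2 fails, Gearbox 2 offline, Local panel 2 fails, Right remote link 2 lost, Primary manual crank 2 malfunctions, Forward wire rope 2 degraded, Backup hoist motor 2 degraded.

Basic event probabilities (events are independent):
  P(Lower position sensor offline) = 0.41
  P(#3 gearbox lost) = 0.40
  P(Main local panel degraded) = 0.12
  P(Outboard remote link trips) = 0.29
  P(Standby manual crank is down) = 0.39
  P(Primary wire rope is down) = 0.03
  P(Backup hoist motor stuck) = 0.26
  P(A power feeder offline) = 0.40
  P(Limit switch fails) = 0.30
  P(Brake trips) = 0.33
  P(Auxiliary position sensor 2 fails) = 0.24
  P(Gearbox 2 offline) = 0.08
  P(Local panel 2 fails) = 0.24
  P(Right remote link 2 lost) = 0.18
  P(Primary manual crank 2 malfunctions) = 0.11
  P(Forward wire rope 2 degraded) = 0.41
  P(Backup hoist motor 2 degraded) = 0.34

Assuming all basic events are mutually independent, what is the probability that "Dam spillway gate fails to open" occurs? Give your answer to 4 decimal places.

P(Remote branch unavailable) [OR] = 1 − (1−0.41) × (1−0.40) = 0.646000
P(Power feed inoperative) [OR] = 1 − (1−0.29) × (1−0.39) × (1−0.03) × (1−0.26) = 0.689121
P(Hoist path lost) [AND] = 0.40 × 0.30 × 0.33 × 0.24 = 0.009504
P(Backup hoist fails) [OR] = 1 − (1−0.646000) × (1−0.12) × (1−0.689121) × (1−0.009504) = 0.904075
P(Local branch unavailable) [OR] = 1 − (1−0.18) × (1−0.11) × (1−0.41) = 0.569418
P(Control chain inoperative) [OR] = 1 − (1−0.24) × (1−0.569418) × (1−0.34) = 0.784020
P(Remote branch 2 down) [OR] = 1 − (1−0.08) × (1−0.784020) = 0.801298
P(Dam spillway gate fails to open) [AND] = 0.904075 × 0.801298 = 0.724433
Rounded to 4 decimal places: P(Dam spillway gate fails to open) ≈ 0.7244.

0.7244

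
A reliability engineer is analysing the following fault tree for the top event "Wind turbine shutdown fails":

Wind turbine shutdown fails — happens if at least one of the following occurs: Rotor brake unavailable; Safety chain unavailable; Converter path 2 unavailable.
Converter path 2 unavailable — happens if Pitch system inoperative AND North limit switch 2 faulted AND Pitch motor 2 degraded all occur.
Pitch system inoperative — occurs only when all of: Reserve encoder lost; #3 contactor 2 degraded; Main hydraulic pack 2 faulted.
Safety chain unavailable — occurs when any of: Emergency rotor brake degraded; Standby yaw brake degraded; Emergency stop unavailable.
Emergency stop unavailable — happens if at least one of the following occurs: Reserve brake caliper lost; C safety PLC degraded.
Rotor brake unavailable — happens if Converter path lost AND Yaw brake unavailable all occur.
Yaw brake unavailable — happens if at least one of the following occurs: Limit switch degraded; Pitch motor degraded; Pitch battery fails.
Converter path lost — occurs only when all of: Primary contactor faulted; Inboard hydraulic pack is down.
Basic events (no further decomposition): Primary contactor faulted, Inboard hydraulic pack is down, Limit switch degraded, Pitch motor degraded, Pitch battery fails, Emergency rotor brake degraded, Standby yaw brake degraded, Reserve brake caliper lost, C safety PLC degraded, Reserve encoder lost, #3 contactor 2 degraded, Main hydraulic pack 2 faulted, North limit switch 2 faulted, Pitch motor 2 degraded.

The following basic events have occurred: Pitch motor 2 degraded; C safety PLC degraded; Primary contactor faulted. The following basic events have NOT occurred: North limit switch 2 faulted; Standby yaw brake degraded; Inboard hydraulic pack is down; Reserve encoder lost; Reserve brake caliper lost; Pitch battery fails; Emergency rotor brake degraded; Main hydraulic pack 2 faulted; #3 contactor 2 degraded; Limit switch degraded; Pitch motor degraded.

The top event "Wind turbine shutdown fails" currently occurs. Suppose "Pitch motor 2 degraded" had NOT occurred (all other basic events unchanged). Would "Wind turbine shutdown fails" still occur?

Counterfactual: set "Pitch motor 2 degraded" to not occurred.
Converter path lost [AND]: Primary contactor faulted=occurs, Inboard hydraulic pack is down=not → not all inputs occur → does not occur.
Yaw brake unavailable [OR]: Limit switch degraded=not, Pitch motor degraded=not, Pitch battery fails=not → no input occurs → does not occur.
Rotor brake unavailable [AND]: Converter path lost=not, Yaw brake unavailable=not → not all inputs occur → does not occur.
Emergency stop unavailable [OR]: Reserve brake caliper lost=not, C safety PLC degraded=occurs → at least one input occurs → occurs.
Safety chain unavailable [OR]: Emergency rotor brake degraded=not, Standby yaw brake degraded=not, Emergency stop unavailable=occurs → at least one input occurs → occurs.
Pitch system inoperative [AND]: Reserve encoder lost=not, #3 contactor 2 degraded=not, Main hydraulic pack 2 faulted=not → not all inputs occur → does not occur.
Converter path 2 unavailable [AND]: Pitch system inoperative=not, North limit switch 2 faulted=not, Pitch motor 2 degraded=not → not all inputs occur → does not occur.
Wind turbine shutdown fails [OR]: Rotor brake unavailable=not, Safety chain unavailable=occurs, Converter path 2 unavailable=not → at least one input occurs → occurs.

Yes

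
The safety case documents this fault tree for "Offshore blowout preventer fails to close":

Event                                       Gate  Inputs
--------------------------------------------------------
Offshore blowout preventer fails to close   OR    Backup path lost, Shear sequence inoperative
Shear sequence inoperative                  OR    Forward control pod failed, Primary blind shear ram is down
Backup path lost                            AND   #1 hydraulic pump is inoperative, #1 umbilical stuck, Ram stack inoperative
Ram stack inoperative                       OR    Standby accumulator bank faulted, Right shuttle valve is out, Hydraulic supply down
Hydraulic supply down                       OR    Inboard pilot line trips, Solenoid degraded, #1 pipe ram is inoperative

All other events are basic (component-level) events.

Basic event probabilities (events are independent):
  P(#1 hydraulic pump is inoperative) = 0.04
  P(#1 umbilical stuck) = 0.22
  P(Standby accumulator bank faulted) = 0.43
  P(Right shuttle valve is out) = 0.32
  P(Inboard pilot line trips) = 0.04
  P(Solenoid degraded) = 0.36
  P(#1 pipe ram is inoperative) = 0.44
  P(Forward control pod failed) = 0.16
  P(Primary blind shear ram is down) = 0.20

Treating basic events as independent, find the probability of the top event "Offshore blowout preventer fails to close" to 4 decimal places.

0.3331

P(Hydraulic supply down) [OR] = 1 − (1−0.04) × (1−0.36) × (1−0.44) = 0.655936
P(Ram stack inoperative) [OR] = 1 − (1−0.43) × (1−0.32) × (1−0.655936) = 0.866641
P(Backup path lost) [AND] = 0.04 × 0.22 × 0.866641 = 0.007626
P(Shear sequence inoperative) [OR] = 1 − (1−0.16) × (1−0.20) = 0.328000
P(Offshore blowout preventer fails to close) [OR] = 1 − (1−0.007626) × (1−0.328000) = 0.333125
Rounded to 4 decimal places: P(Offshore blowout preventer fails to close) ≈ 0.3331.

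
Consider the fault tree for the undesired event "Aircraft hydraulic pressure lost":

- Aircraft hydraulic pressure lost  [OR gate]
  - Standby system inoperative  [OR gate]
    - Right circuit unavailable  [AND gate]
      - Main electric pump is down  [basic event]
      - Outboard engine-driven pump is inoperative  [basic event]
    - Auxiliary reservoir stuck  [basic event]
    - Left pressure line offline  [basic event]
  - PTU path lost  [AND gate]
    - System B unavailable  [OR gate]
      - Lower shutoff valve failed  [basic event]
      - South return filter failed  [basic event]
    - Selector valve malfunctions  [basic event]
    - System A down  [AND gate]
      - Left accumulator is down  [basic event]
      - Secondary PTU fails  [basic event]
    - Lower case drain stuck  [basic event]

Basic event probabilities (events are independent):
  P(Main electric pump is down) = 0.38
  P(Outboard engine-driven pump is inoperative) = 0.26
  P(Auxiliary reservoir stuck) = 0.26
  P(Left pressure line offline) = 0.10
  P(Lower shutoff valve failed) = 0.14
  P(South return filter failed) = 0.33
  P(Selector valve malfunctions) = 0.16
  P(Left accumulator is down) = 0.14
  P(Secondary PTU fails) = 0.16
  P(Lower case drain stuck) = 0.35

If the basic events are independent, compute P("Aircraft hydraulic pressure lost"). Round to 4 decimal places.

0.4001

P(Right circuit unavailable) [AND] = 0.38 × 0.26 = 0.098800
P(Standby system inoperative) [OR] = 1 − (1−0.098800) × (1−0.26) × (1−0.10) = 0.399801
P(System B unavailable) [OR] = 1 − (1−0.14) × (1−0.33) = 0.423800
P(System A down) [AND] = 0.14 × 0.16 = 0.022400
P(PTU path lost) [AND] = 0.423800 × 0.16 × 0.022400 × 0.35 = 0.000532
P(Aircraft hydraulic pressure lost) [OR] = 1 − (1−0.399801) × (1−0.000532) = 0.400120
Rounded to 4 decimal places: P(Aircraft hydraulic pressure lost) ≈ 0.4001.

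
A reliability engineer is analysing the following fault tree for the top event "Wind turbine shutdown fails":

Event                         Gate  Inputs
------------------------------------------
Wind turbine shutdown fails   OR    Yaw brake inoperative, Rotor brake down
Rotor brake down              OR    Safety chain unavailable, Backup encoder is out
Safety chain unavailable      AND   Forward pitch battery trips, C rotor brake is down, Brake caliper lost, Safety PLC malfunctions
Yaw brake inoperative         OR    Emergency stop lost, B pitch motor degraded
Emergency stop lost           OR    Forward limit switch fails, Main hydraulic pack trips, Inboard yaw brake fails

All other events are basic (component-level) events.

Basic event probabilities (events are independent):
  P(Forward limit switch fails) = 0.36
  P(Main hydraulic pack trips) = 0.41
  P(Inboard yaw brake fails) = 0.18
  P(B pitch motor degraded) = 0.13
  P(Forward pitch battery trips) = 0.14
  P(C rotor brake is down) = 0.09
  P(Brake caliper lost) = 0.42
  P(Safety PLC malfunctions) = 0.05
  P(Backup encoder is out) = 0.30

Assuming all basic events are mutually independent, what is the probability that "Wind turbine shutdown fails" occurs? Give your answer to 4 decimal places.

0.8115

P(Emergency stop lost) [OR] = 1 − (1−0.36) × (1−0.41) × (1−0.18) = 0.690368
P(Yaw brake inoperative) [OR] = 1 − (1−0.690368) × (1−0.13) = 0.730620
P(Safety chain unavailable) [AND] = 0.14 × 0.09 × 0.42 × 0.05 = 0.000265
P(Rotor brake down) [OR] = 1 − (1−0.000265) × (1−0.30) = 0.300186
P(Wind turbine shutdown fails) [OR] = 1 − (1−0.730620) × (1−0.300186) = 0.811484
Rounded to 4 decimal places: P(Wind turbine shutdown fails) ≈ 0.8115.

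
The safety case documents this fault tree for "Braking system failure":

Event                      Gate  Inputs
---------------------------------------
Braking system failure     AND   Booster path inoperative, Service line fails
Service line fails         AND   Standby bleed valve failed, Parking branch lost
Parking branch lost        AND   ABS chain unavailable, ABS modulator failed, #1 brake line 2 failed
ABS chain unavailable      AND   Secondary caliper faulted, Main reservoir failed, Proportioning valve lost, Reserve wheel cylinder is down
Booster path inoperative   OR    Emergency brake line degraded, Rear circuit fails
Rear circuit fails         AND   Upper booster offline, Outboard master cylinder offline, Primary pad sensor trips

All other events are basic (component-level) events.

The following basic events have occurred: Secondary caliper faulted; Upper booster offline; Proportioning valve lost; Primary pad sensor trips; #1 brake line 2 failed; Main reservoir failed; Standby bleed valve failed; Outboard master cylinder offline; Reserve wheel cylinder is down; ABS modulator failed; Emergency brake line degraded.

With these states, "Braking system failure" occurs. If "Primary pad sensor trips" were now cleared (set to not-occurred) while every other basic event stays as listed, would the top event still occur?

Yes

Counterfactual: set "Primary pad sensor trips" to not occurred.
Rear circuit fails [AND]: Upper booster offline=occurs, Outboard master cylinder offline=occurs, Primary pad sensor trips=not → not all inputs occur → does not occur.
Booster path inoperative [OR]: Emergency brake line degraded=occurs, Rear circuit fails=not → at least one input occurs → occurs.
ABS chain unavailable [AND]: Secondary caliper faulted=occurs, Main reservoir failed=occurs, Proportioning valve lost=occurs, Reserve wheel cylinder is down=occurs → all inputs occur → occurs.
Parking branch lost [AND]: ABS chain unavailable=occurs, ABS modulator failed=occurs, #1 brake line 2 failed=occurs → all inputs occur → occurs.
Service line fails [AND]: Standby bleed valve failed=occurs, Parking branch lost=occurs → all inputs occur → occurs.
Braking system failure [AND]: Booster path inoperative=occurs, Service line fails=occurs → all inputs occur → occurs.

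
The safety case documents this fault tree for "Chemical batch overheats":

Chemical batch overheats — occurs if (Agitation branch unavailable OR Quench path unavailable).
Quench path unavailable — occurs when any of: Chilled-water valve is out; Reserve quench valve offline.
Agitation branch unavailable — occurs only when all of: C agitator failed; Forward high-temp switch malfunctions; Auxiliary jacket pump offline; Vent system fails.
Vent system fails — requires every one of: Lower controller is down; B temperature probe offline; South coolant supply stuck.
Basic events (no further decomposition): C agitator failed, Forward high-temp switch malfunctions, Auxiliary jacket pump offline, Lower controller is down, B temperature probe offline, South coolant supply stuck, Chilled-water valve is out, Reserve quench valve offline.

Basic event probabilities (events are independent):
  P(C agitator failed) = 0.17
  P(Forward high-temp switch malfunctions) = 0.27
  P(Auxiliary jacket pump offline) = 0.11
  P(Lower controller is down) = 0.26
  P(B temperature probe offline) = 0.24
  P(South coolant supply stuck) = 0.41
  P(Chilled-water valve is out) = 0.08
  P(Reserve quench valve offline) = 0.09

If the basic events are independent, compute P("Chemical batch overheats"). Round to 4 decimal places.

0.1629

P(Vent system fails) [AND] = 0.26 × 0.24 × 0.41 = 0.025584
P(Agitation branch unavailable) [AND] = 0.17 × 0.27 × 0.11 × 0.025584 = 0.000129
P(Quench path unavailable) [OR] = 1 − (1−0.08) × (1−0.09) = 0.162800
P(Chemical batch overheats) [OR] = 1 − (1−0.000129) × (1−0.162800) = 0.162908
Rounded to 4 decimal places: P(Chemical batch overheats) ≈ 0.1629.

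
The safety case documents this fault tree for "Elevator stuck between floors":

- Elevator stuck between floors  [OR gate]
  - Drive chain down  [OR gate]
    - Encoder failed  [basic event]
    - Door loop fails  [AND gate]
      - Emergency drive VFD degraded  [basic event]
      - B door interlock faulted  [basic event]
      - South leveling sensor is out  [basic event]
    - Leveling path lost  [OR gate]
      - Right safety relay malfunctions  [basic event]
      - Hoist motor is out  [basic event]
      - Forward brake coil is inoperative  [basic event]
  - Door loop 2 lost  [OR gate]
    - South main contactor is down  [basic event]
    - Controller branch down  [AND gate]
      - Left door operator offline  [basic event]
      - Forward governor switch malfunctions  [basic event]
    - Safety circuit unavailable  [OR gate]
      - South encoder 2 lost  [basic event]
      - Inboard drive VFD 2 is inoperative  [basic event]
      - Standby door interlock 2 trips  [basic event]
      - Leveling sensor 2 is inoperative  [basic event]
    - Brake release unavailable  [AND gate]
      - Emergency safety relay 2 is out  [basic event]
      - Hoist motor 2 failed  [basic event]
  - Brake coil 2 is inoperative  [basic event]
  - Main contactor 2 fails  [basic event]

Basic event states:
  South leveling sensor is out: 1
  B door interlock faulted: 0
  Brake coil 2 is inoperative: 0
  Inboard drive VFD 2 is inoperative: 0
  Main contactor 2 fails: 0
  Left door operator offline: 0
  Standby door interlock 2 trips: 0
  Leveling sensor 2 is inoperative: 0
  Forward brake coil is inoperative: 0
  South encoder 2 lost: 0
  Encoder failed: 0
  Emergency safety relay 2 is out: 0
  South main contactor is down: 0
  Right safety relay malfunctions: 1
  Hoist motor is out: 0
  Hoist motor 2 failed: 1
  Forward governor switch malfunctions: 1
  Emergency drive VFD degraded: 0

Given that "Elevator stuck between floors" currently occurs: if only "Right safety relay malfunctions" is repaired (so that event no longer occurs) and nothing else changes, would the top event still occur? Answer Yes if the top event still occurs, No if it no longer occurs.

Counterfactual: set "Right safety relay malfunctions" to not occurred.
Door loop fails [AND]: Emergency drive VFD degraded=not, B door interlock faulted=not, South leveling sensor is out=occurs → not all inputs occur → does not occur.
Leveling path lost [OR]: Right safety relay malfunctions=not, Hoist motor is out=not, Forward brake coil is inoperative=not → no input occurs → does not occur.
Drive chain down [OR]: Encoder failed=not, Door loop fails=not, Leveling path lost=not → no input occurs → does not occur.
Controller branch down [AND]: Left door operator offline=not, Forward governor switch malfunctions=occurs → not all inputs occur → does not occur.
Safety circuit unavailable [OR]: South encoder 2 lost=not, Inboard drive VFD 2 is inoperative=not, Standby door interlock 2 trips=not, Leveling sensor 2 is inoperative=not → no input occurs → does not occur.
Brake release unavailable [AND]: Emergency safety relay 2 is out=not, Hoist motor 2 failed=occurs → not all inputs occur → does not occur.
Door loop 2 lost [OR]: South main contactor is down=not, Controller branch down=not, Safety circuit unavailable=not, Brake release unavailable=not → no input occurs → does not occur.
Elevator stuck between floors [OR]: Drive chain down=not, Door loop 2 lost=not, Brake coil 2 is inoperative=not, Main contactor 2 fails=not → no input occurs → does not occur.

No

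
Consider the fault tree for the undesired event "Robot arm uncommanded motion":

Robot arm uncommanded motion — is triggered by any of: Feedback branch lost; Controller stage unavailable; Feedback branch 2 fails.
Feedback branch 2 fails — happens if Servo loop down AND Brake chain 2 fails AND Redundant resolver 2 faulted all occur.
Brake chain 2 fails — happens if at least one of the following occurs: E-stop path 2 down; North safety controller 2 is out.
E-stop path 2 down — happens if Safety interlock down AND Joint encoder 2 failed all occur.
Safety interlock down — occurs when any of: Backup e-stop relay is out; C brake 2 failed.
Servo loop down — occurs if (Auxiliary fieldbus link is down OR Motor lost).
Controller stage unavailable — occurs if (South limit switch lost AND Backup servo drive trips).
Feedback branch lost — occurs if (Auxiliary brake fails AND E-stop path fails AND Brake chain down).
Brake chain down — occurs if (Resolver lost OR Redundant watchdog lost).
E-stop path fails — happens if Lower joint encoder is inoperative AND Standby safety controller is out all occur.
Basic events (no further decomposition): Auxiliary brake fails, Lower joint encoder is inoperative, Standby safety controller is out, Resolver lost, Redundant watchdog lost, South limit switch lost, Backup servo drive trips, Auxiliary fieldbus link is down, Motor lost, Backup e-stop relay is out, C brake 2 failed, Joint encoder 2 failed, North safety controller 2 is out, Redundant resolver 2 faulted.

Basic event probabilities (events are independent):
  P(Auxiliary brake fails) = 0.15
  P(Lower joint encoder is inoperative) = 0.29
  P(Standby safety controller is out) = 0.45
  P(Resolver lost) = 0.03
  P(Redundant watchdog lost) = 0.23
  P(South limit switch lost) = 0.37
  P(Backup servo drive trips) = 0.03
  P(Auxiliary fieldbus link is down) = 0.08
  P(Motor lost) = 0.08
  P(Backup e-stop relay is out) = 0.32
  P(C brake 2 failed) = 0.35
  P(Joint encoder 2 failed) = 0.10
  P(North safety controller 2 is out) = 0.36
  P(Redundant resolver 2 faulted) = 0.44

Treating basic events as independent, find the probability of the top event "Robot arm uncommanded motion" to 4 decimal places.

0.0423

P(E-stop path fails) [AND] = 0.29 × 0.45 = 0.130500
P(Brake chain down) [OR] = 1 − (1−0.03) × (1−0.23) = 0.253100
P(Feedback branch lost) [AND] = 0.15 × 0.130500 × 0.253100 = 0.004954
P(Controller stage unavailable) [AND] = 0.37 × 0.03 = 0.011100
P(Servo loop down) [OR] = 1 − (1−0.08) × (1−0.08) = 0.153600
P(Safety interlock down) [OR] = 1 − (1−0.32) × (1−0.35) = 0.558000
P(E-stop path 2 down) [AND] = 0.558000 × 0.10 = 0.055800
P(Brake chain 2 fails) [OR] = 1 − (1−0.055800) × (1−0.36) = 0.395712
P(Feedback branch 2 fails) [AND] = 0.153600 × 0.395712 × 0.44 = 0.026744
P(Robot arm uncommanded motion) [OR] = 1 − (1−0.004954) × (1−0.011100) × (1−0.026744) = 0.042315
Rounded to 4 decimal places: P(Robot arm uncommanded motion) ≈ 0.0423.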